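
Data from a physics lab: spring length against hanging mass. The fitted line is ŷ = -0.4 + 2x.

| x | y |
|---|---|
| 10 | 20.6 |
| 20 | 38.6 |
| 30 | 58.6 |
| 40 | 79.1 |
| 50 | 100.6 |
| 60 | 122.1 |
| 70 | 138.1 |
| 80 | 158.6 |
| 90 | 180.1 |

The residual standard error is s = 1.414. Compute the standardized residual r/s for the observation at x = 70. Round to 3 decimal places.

-1.061

ŷ = -0.4 + 2·70 = 139.6
r = 138.1 − 139.6 = -1.5
r/s = -1.5 / 1.414 = -1.061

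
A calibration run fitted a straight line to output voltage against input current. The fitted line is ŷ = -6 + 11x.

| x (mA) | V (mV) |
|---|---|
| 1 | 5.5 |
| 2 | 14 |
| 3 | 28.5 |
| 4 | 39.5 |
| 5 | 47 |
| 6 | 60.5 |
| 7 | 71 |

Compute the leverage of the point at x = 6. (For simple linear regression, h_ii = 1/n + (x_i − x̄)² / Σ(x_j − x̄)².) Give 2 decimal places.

x̄ = (1 + 2 + 3 + 4 + 5 + 6 + 7)/7 = 4
Σ(x − x̄)² = 9 + 4 + 1 + 0 + 1 + 4 + 9 = 28
h = 1/7 + (2)²/28 = 0.142857 + 0.142857 = 0.29

h = 0.29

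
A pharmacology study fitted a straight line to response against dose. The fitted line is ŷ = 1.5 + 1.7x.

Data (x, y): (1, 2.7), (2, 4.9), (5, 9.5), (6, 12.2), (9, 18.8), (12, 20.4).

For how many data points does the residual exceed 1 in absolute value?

x=1: ŷ = 1.5 + 1.7·1 = 3.2; e = 2.7 − 3.2 = -0.5
x=2: ŷ = 1.5 + 1.7·2 = 4.9; e = 4.9 − 4.9 = 0
x=5: ŷ = 1.5 + 1.7·5 = 10; e = 9.5 − 10 = -0.5
x=6: ŷ = 1.5 + 1.7·6 = 11.7; e = 12.2 − 11.7 = 0.5
x=9: ŷ = 1.5 + 1.7·9 = 16.8; e = 18.8 − 16.8 = 2
x=12: ŷ = 1.5 + 1.7·12 = 21.9; e = 20.4 − 21.9 = -1.5
|e| > 1: x=9 (|e|=2), x=12 (|e|=1.5) → 2

2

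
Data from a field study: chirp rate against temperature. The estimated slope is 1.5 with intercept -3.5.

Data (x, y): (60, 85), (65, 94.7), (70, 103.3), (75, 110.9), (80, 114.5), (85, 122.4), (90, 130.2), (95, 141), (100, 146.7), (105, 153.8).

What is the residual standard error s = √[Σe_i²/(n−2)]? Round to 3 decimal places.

s = 1.655

x=60: ŷ = -3.5 + 1.5·60 = 86.5; e = 85 − 86.5 = -1.5
x=65: ŷ = -3.5 + 1.5·65 = 94; e = 94.7 − 94 = 0.7
x=70: ŷ = -3.5 + 1.5·70 = 101.5; e = 103.3 − 101.5 = 1.8
x=75: ŷ = -3.5 + 1.5·75 = 109; e = 110.9 − 109 = 1.9
x=80: ŷ = -3.5 + 1.5·80 = 116.5; e = 114.5 − 116.5 = -2
x=85: ŷ = -3.5 + 1.5·85 = 124; e = 122.4 − 124 = -1.6
x=90: ŷ = -3.5 + 1.5·90 = 131.5; e = 130.2 − 131.5 = -1.3
x=95: ŷ = -3.5 + 1.5·95 = 139; e = 141 − 139 = 2
x=100: ŷ = -3.5 + 1.5·100 = 146.5; e = 146.7 − 146.5 = 0.2
x=105: ŷ = -3.5 + 1.5·105 = 154; e = 153.8 − 154 = -0.2
SSE = 2.25 + 0.49 + 3.24 + 3.61 + 4 + 2.56 + 1.69 + 4 + 0.04 + 0.04 = 21.92
s = √(21.92/8) = √2.74 ≈ 1.655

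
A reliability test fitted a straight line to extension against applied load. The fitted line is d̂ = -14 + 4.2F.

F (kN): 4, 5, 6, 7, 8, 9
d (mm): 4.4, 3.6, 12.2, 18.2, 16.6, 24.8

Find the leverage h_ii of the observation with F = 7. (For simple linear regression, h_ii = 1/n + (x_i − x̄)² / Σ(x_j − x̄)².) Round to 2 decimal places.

F̄ = (4 + 5 + 6 + 7 + 8 + 9)/6 = 6.5
Σ(F − F̄)² = 6.25 + 2.25 + 0.25 + 0.25 + 2.25 + 6.25 = 17.5
h = 1/6 + (0.5)²/17.5 = 0.166667 + 0.0142857 = 0.18

h = 0.18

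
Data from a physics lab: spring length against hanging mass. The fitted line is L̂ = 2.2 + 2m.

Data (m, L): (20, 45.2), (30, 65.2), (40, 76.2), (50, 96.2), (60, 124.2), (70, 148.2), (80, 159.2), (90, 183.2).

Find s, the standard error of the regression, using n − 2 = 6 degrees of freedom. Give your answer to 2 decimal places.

m=20: L̂ = 2.2 + 2·20 = 42.2; e = 45.2 − 42.2 = 3
m=30: L̂ = 2.2 + 2·30 = 62.2; e = 65.2 − 62.2 = 3
m=40: L̂ = 2.2 + 2·40 = 82.2; e = 76.2 − 82.2 = -6
m=50: L̂ = 2.2 + 2·50 = 102.2; e = 96.2 − 102.2 = -6
m=60: L̂ = 2.2 + 2·60 = 122.2; e = 124.2 − 122.2 = 2
m=70: L̂ = 2.2 + 2·70 = 142.2; e = 148.2 − 142.2 = 6
m=80: L̂ = 2.2 + 2·80 = 162.2; e = 159.2 − 162.2 = -3
m=90: L̂ = 2.2 + 2·90 = 182.2; e = 183.2 − 182.2 = 1
SSE = 9 + 9 + 36 + 36 + 4 + 36 + 9 + 1 = 140
s = √(140/6) = √23.3333 ≈ 4.83

s = 4.83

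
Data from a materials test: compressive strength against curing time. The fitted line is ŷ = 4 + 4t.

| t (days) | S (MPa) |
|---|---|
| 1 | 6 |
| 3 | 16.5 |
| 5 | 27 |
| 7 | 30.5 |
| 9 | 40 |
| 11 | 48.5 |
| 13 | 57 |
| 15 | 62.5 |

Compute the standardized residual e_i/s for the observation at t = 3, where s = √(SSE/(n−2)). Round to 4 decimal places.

0.2810

t=1: ŷ = 4 + 4·1 = 8; e = 6 − 8 = -2
t=3: ŷ = 4 + 4·3 = 16; e = 16.5 − 16 = 0.5
t=5: ŷ = 4 + 4·5 = 24; e = 27 − 24 = 3
t=7: ŷ = 4 + 4·7 = 32; e = 30.5 − 32 = -1.5
t=9: ŷ = 4 + 4·9 = 40; e = 40 − 40 = 0
t=11: ŷ = 4 + 4·11 = 48; e = 48.5 − 48 = 0.5
t=13: ŷ = 4 + 4·13 = 56; e = 57 − 56 = 1
t=15: ŷ = 4 + 4·15 = 64; e = 62.5 − 64 = -1.5
SSE = 4 + 0.25 + 9 + 2.25 + 0 + 0.25 + 1 + 2.25 = 19
s = √(19/6) = 1.77951
e/s = 0.5 / 1.77951 = 0.2810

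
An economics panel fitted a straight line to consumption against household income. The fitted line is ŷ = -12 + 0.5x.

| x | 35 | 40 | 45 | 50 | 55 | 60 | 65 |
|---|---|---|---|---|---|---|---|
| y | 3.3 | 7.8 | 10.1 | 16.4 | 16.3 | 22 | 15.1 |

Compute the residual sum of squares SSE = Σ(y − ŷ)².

SSE = 62.4

x=35: ŷ = -12 + 0.5·35 = 5.5; r = 3.3 − 5.5 = -2.2
x=40: ŷ = -12 + 0.5·40 = 8; r = 7.8 − 8 = -0.2
x=45: ŷ = -12 + 0.5·45 = 10.5; r = 10.1 − 10.5 = -0.4
x=50: ŷ = -12 + 0.5·50 = 13; r = 16.4 − 13 = 3.4
x=55: ŷ = -12 + 0.5·55 = 15.5; r = 16.3 − 15.5 = 0.8
x=60: ŷ = -12 + 0.5·60 = 18; r = 22 − 18 = 4
x=65: ŷ = -12 + 0.5·65 = 20.5; r = 15.1 − 20.5 = -5.4
SSE = 4.84 + 0.04 + 0.16 + 11.56 + 0.64 + 16 + 29.16 = 62.4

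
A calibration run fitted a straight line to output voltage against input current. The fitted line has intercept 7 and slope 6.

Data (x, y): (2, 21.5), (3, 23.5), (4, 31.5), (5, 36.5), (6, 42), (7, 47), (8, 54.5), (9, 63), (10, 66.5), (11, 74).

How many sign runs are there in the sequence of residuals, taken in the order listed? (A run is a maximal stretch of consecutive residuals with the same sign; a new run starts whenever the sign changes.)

7 runs

x=2: ŷ = 7 + 6·2 = 19; e = 21.5 − 19 = 2.5
x=3: ŷ = 7 + 6·3 = 25; e = 23.5 − 25 = -1.5
x=4: ŷ = 7 + 6·4 = 31; e = 31.5 − 31 = 0.5
x=5: ŷ = 7 + 6·5 = 37; e = 36.5 − 37 = -0.5
x=6: ŷ = 7 + 6·6 = 43; e = 42 − 43 = -1
x=7: ŷ = 7 + 6·7 = 49; e = 47 − 49 = -2
x=8: ŷ = 7 + 6·8 = 55; e = 54.5 − 55 = -0.5
x=9: ŷ = 7 + 6·9 = 61; e = 63 − 61 = 2
x=10: ŷ = 7 + 6·10 = 67; e = 66.5 − 67 = -0.5
x=11: ŷ = 7 + 6·11 = 73; e = 74 − 73 = 1
Signs: + − + − − − − + − +
Runs: +×1, −×1, +×1, −×4, +×1, −×1, +×1 → 7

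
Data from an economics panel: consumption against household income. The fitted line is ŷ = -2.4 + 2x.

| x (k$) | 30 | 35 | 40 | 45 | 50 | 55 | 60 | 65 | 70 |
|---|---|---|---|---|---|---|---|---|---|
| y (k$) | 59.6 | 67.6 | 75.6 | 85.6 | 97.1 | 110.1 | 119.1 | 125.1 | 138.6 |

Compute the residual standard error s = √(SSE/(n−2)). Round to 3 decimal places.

x=30: ŷ = -2.4 + 2·30 = 57.6; r = 59.6 − 57.6 = 2
x=35: ŷ = -2.4 + 2·35 = 67.6; r = 67.6 − 67.6 = 0
x=40: ŷ = -2.4 + 2·40 = 77.6; r = 75.6 − 77.6 = -2
x=45: ŷ = -2.4 + 2·45 = 87.6; r = 85.6 − 87.6 = -2
x=50: ŷ = -2.4 + 2·50 = 97.6; r = 97.1 − 97.6 = -0.5
x=55: ŷ = -2.4 + 2·55 = 107.6; r = 110.1 − 107.6 = 2.5
x=60: ŷ = -2.4 + 2·60 = 117.6; r = 119.1 − 117.6 = 1.5
x=65: ŷ = -2.4 + 2·65 = 127.6; r = 125.1 − 127.6 = -2.5
x=70: ŷ = -2.4 + 2·70 = 137.6; r = 138.6 − 137.6 = 1
SSE = 4 + 0 + 4 + 4 + 0.25 + 6.25 + 2.25 + 6.25 + 1 = 28
s = √(28/7) = √4 ≈ 2.000

s = 2.000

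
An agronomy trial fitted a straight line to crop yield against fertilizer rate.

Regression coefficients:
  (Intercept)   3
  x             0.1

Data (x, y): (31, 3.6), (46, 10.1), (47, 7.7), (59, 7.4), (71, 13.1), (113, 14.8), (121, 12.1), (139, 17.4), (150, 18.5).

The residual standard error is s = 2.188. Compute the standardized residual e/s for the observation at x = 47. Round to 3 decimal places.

0.000

ŷ = 3 + 0.1·47 = 7.7
e = 7.7 − 7.7 = 0
e/s = 0 / 2.188 = 0.000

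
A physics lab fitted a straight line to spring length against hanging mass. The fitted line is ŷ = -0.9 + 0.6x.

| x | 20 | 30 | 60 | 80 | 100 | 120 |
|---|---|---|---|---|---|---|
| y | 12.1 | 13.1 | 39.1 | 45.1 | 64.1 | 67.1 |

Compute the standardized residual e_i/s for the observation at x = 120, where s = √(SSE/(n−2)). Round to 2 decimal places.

x=20: ŷ = -0.9 + 0.6·20 = 11.1; e = 12.1 − 11.1 = 1
x=30: ŷ = -0.9 + 0.6·30 = 17.1; e = 13.1 − 17.1 = -4
x=60: ŷ = -0.9 + 0.6·60 = 35.1; e = 39.1 − 35.1 = 4
x=80: ŷ = -0.9 + 0.6·80 = 47.1; e = 45.1 − 47.1 = -2
x=100: ŷ = -0.9 + 0.6·100 = 59.1; e = 64.1 − 59.1 = 5
x=120: ŷ = -0.9 + 0.6·120 = 71.1; e = 67.1 − 71.1 = -4
SSE = 1 + 16 + 16 + 4 + 25 + 16 = 78
s = √(78/4) = 4.41588
e/s = -4 / 4.41588 = -0.91

-0.91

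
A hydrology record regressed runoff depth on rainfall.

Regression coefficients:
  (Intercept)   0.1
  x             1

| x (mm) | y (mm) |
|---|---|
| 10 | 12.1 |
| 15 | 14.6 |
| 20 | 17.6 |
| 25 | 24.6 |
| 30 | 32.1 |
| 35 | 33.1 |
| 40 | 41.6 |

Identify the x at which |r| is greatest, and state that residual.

x=10: ŷ = 0.1 + 10 = 10.1; r = 12.1 − 10.1 = 2
x=15: ŷ = 0.1 + 15 = 15.1; r = 14.6 − 15.1 = -0.5
x=20: ŷ = 0.1 + 20 = 20.1; r = 17.6 − 20.1 = -2.5
x=25: ŷ = 0.1 + 25 = 25.1; r = 24.6 − 25.1 = -0.5
x=30: ŷ = 0.1 + 30 = 30.1; r = 32.1 − 30.1 = 2
x=35: ŷ = 0.1 + 35 = 35.1; r = 33.1 − 35.1 = -2
x=40: ŷ = 0.1 + 40 = 40.1; r = 41.6 − 40.1 = 1.5
Largest |r| is 2.5 at x = 20, residual -2.5.

x = 20, r = -2.5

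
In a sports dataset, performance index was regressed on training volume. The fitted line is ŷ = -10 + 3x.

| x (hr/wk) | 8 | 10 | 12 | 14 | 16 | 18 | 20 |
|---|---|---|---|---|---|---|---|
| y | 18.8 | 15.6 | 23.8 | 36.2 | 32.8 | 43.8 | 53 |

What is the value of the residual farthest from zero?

r = -5.2

x=8: ŷ = -10 + 3·8 = 14; r = 18.8 − 14 = 4.8
x=10: ŷ = -10 + 3·10 = 20; r = 15.6 − 20 = -4.4
x=12: ŷ = -10 + 3·12 = 26; r = 23.8 − 26 = -2.2
x=14: ŷ = -10 + 3·14 = 32; r = 36.2 − 32 = 4.2
x=16: ŷ = -10 + 3·16 = 38; r = 32.8 − 38 = -5.2
x=18: ŷ = -10 + 3·18 = 44; r = 43.8 − 44 = -0.2
x=20: ŷ = -10 + 3·20 = 50; r = 53 − 50 = 3
Largest |r| is 5.2 at x = 16, residual -5.2.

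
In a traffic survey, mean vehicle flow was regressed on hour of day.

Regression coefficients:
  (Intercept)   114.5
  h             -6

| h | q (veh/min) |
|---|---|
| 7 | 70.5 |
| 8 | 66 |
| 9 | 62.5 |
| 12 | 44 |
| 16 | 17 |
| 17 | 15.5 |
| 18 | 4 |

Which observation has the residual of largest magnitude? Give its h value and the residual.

h = 17, r = 3

h=7: ŷ = 114.5 − 6·7 = 72.5; r = 70.5 − 72.5 = -2
h=8: ŷ = 114.5 − 6·8 = 66.5; r = 66 − 66.5 = -0.5
h=9: ŷ = 114.5 − 6·9 = 60.5; r = 62.5 − 60.5 = 2
h=12: ŷ = 114.5 − 6·12 = 42.5; r = 44 − 42.5 = 1.5
h=16: ŷ = 114.5 − 6·16 = 18.5; r = 17 − 18.5 = -1.5
h=17: ŷ = 114.5 − 6·17 = 12.5; r = 15.5 − 12.5 = 3
h=18: ŷ = 114.5 − 6·18 = 6.5; r = 4 − 6.5 = -2.5
Largest |r| is 3 at h = 17, residual 3.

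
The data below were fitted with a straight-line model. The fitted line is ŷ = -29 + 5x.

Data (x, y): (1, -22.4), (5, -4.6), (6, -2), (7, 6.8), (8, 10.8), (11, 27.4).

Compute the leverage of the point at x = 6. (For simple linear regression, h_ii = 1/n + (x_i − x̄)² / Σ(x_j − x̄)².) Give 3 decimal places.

x̄ = (1 + 5 + 6 + 7 + 8 + 11)/6 = 6.33333
Σ(x − x̄)² = 28.4444 + 1.77778 + 0.111111 + 0.444444 + 2.77778 + 21.7778 = 55.3333
h = 1/6 + (-0.333333)²/55.3333 = 0.166667 + 0.00200803 = 0.169

h = 0.169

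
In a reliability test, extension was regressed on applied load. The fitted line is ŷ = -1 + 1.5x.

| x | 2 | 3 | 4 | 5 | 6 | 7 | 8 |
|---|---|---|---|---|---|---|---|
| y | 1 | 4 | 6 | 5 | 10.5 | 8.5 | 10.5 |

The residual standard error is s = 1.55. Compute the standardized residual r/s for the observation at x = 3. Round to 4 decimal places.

0.3226

ŷ = -1 + 1.5·3 = 3.5
r = 4 − 3.5 = 0.5
r/s = 0.5 / 1.55 = 0.3226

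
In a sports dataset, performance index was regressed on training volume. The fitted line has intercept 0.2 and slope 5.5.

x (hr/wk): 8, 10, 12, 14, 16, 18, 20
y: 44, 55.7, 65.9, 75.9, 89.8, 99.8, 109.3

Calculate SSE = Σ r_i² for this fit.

SSE = 5.8

x=8: ŷ = 0.2 + 5.5·8 = 44.2; r = 44 − 44.2 = -0.2
x=10: ŷ = 0.2 + 5.5·10 = 55.2; r = 55.7 − 55.2 = 0.5
x=12: ŷ = 0.2 + 5.5·12 = 66.2; r = 65.9 − 66.2 = -0.3
x=14: ŷ = 0.2 + 5.5·14 = 77.2; r = 75.9 − 77.2 = -1.3
x=16: ŷ = 0.2 + 5.5·16 = 88.2; r = 89.8 − 88.2 = 1.6
x=18: ŷ = 0.2 + 5.5·18 = 99.2; r = 99.8 − 99.2 = 0.6
x=20: ŷ = 0.2 + 5.5·20 = 110.2; r = 109.3 − 110.2 = -0.9
SSE = 0.04 + 0.25 + 0.09 + 1.69 + 2.56 + 0.36 + 0.81 = 5.8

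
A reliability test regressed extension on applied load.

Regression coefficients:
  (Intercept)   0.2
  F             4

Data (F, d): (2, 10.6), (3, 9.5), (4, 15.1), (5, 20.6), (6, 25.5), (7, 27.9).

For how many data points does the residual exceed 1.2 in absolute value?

3

F=2: ŷ = 0.2 + 4·2 = 8.2; e = 10.6 − 8.2 = 2.4
F=3: ŷ = 0.2 + 4·3 = 12.2; e = 9.5 − 12.2 = -2.7
F=4: ŷ = 0.2 + 4·4 = 16.2; e = 15.1 − 16.2 = -1.1
F=5: ŷ = 0.2 + 4·5 = 20.2; e = 20.6 − 20.2 = 0.4
F=6: ŷ = 0.2 + 4·6 = 24.2; e = 25.5 − 24.2 = 1.3
F=7: ŷ = 0.2 + 4·7 = 28.2; e = 27.9 − 28.2 = -0.3
|e| > 1.2: F=2 (|e|=2.4), F=3 (|e|=2.7), F=6 (|e|=1.3) → 3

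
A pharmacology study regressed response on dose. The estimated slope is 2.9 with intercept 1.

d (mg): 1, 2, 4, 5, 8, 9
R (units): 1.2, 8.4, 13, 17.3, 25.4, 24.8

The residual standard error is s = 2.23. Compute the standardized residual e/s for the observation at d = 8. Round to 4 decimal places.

R̂ = 1 + 2.9·8 = 24.2
e = 25.4 − 24.2 = 1.2
e/s = 1.2 / 2.23 = 0.5381

0.5381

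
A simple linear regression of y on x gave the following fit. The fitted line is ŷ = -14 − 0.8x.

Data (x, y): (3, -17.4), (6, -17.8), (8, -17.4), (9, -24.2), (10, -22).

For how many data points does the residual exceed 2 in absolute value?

2

x=3: ŷ = -14 − 0.8·3 = -16.4; r = -17.4 − (-16.4) = -1
x=6: ŷ = -14 − 0.8·6 = -18.8; r = -17.8 − (-18.8) = 1
x=8: ŷ = -14 − 0.8·8 = -20.4; r = -17.4 − (-20.4) = 3
x=9: ŷ = -14 − 0.8·9 = -21.2; r = -24.2 − (-21.2) = -3
x=10: ŷ = -14 − 0.8·10 = -22; r = -22 − (-22) = 0
|r| > 2: x=8 (|r|=3), x=9 (|r|=3) → 2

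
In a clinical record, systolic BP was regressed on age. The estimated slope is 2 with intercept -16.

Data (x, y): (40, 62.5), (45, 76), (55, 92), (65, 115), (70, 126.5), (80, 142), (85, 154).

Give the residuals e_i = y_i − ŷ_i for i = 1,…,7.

-1.5, 2, -2, 1, 2.5, -2, 0

x=40: ŷ = -16 + 2·40 = 64; e = 62.5 − 64 = -1.5
x=45: ŷ = -16 + 2·45 = 74; e = 76 − 74 = 2
x=55: ŷ = -16 + 2·55 = 94; e = 92 − 94 = -2
x=65: ŷ = -16 + 2·65 = 114; e = 115 − 114 = 1
x=70: ŷ = -16 + 2·70 = 124; e = 126.5 − 124 = 2.5
x=80: ŷ = -16 + 2·80 = 144; e = 142 − 144 = -2
x=85: ŷ = -16 + 2·85 = 154; e = 154 − 154 = 0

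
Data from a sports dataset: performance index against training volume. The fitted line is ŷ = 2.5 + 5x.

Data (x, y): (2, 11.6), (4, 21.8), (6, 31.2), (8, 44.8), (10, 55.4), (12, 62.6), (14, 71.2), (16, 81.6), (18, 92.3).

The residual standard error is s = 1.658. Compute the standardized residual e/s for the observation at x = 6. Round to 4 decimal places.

-0.7841

ŷ = 2.5 + 5·6 = 32.5
e = 31.2 − 32.5 = -1.3
e/s = -1.3 / 1.658 = -0.7841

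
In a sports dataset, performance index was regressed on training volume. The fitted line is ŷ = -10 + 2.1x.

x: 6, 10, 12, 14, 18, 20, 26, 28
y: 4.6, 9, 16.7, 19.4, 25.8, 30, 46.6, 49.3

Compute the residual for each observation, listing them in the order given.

x=6: ŷ = -10 + 2.1·6 = 2.6; e = 4.6 − 2.6 = 2
x=10: ŷ = -10 + 2.1·10 = 11; e = 9 − 11 = -2
x=12: ŷ = -10 + 2.1·12 = 15.2; e = 16.7 − 15.2 = 1.5
x=14: ŷ = -10 + 2.1·14 = 19.4; e = 19.4 − 19.4 = 0
x=18: ŷ = -10 + 2.1·18 = 27.8; e = 25.8 − 27.8 = -2
x=20: ŷ = -10 + 2.1·20 = 32; e = 30 − 32 = -2
x=26: ŷ = -10 + 2.1·26 = 44.6; e = 46.6 − 44.6 = 2
x=28: ŷ = -10 + 2.1·28 = 48.8; e = 49.3 − 48.8 = 0.5

2, -2, 1.5, 0, -2, -2, 2, 0.5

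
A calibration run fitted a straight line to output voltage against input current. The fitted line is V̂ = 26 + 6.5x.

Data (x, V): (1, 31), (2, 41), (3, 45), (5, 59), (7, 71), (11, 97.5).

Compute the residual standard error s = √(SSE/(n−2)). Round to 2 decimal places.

x=1: V̂ = 26 + 6.5·1 = 32.5; r = 31 − 32.5 = -1.5
x=2: V̂ = 26 + 6.5·2 = 39; r = 41 − 39 = 2
x=3: V̂ = 26 + 6.5·3 = 45.5; r = 45 − 45.5 = -0.5
x=5: V̂ = 26 + 6.5·5 = 58.5; r = 59 − 58.5 = 0.5
x=7: V̂ = 26 + 6.5·7 = 71.5; r = 71 − 71.5 = -0.5
x=11: V̂ = 26 + 6.5·11 = 97.5; r = 97.5 − 97.5 = 0
SSE = 2.25 + 4 + 0.25 + 0.25 + 0.25 + 0 = 7
s = √(7/4) = √1.75 ≈ 1.32

s = 1.32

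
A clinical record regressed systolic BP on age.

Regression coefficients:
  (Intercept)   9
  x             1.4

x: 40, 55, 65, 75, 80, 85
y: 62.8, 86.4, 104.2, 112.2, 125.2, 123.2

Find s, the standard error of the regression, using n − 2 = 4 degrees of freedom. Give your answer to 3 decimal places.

s = 4.079

x=40: ŷ = 9 + 1.4·40 = 65; r = 62.8 − 65 = -2.2
x=55: ŷ = 9 + 1.4·55 = 86; r = 86.4 − 86 = 0.4
x=65: ŷ = 9 + 1.4·65 = 100; r = 104.2 − 100 = 4.2
x=75: ŷ = 9 + 1.4·75 = 114; r = 112.2 − 114 = -1.8
x=80: ŷ = 9 + 1.4·80 = 121; r = 125.2 − 121 = 4.2
x=85: ŷ = 9 + 1.4·85 = 128; r = 123.2 − 128 = -4.8
SSE = 4.84 + 0.16 + 17.64 + 3.24 + 17.64 + 23.04 = 66.56
s = √(66.56/4) = √16.64 ≈ 4.079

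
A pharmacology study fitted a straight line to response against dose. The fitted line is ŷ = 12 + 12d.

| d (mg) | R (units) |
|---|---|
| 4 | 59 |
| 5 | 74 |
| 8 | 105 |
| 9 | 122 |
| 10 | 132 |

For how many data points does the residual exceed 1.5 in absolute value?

d=4: ŷ = 12 + 12·4 = 60; e = 59 − 60 = -1
d=5: ŷ = 12 + 12·5 = 72; e = 74 − 72 = 2
d=8: ŷ = 12 + 12·8 = 108; e = 105 − 108 = -3
d=9: ŷ = 12 + 12·9 = 120; e = 122 − 120 = 2
d=10: ŷ = 12 + 12·10 = 132; e = 132 − 132 = 0
|e| > 1.5: d=5 (|e|=2), d=8 (|e|=3), d=9 (|e|=2) → 3

3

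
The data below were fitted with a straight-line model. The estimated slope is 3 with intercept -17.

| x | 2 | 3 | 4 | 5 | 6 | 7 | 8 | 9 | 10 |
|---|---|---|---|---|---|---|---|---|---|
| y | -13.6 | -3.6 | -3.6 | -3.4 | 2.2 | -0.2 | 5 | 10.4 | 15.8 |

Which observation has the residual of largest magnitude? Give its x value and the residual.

x=2: ŷ = -17 + 3·2 = -11; e = -13.6 − (-11) = -2.6
x=3: ŷ = -17 + 3·3 = -8; e = -3.6 − (-8) = 4.4
x=4: ŷ = -17 + 3·4 = -5; e = -3.6 − (-5) = 1.4
x=5: ŷ = -17 + 3·5 = -2; e = -3.4 − (-2) = -1.4
x=6: ŷ = -17 + 3·6 = 1; e = 2.2 − 1 = 1.2
x=7: ŷ = -17 + 3·7 = 4; e = -0.2 − 4 = -4.2
x=8: ŷ = -17 + 3·8 = 7; e = 5 − 7 = -2
x=9: ŷ = -17 + 3·9 = 10; e = 10.4 − 10 = 0.4
x=10: ŷ = -17 + 3·10 = 13; e = 15.8 − 13 = 2.8
Largest |e| is 4.4 at x = 3, residual 4.4.

x = 3, e = 4.4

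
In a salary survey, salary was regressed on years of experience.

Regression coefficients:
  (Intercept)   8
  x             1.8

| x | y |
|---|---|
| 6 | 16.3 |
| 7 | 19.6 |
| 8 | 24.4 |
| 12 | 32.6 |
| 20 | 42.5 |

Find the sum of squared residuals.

SSE = 22.5

x=6: ŷ = 8 + 1.8·6 = 18.8; e = 16.3 − 18.8 = -2.5
x=7: ŷ = 8 + 1.8·7 = 20.6; e = 19.6 − 20.6 = -1
x=8: ŷ = 8 + 1.8·8 = 22.4; e = 24.4 − 22.4 = 2
x=12: ŷ = 8 + 1.8·12 = 29.6; e = 32.6 − 29.6 = 3
x=20: ŷ = 8 + 1.8·20 = 44; e = 42.5 − 44 = -1.5
SSE = 6.25 + 1 + 4 + 9 + 2.25 = 22.5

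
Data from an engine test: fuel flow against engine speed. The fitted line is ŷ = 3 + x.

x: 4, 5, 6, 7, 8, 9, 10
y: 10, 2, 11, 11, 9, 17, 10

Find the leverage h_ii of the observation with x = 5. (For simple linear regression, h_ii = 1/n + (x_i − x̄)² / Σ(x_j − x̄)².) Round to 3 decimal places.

x̄ = (4 + 5 + 6 + 7 + 8 + 9 + 10)/7 = 7
Σ(x − x̄)² = 9 + 4 + 1 + 0 + 1 + 4 + 9 = 28
h = 1/7 + (-2)²/28 = 0.142857 + 0.142857 = 0.286

h = 0.286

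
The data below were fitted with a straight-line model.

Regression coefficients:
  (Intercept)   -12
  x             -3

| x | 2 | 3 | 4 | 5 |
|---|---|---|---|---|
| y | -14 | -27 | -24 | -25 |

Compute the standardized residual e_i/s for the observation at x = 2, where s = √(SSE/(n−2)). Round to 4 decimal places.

0.7559

x=2: ŷ = -12 − 3·2 = -18; e = -14 − (-18) = 4
x=3: ŷ = -12 − 3·3 = -21; e = -27 − (-21) = -6
x=4: ŷ = -12 − 3·4 = -24; e = -24 − (-24) = 0
x=5: ŷ = -12 − 3·5 = -27; e = -25 − (-27) = 2
SSE = 16 + 36 + 0 + 4 = 56
s = √(56/2) = 5.2915
e/s = 4 / 5.2915 = 0.7559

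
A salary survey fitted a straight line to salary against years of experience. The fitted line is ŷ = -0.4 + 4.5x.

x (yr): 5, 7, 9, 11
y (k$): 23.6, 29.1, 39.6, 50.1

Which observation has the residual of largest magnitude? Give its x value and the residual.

x = 7, e = -2

x=5: ŷ = -0.4 + 4.5·5 = 22.1; e = 23.6 − 22.1 = 1.5
x=7: ŷ = -0.4 + 4.5·7 = 31.1; e = 29.1 − 31.1 = -2
x=9: ŷ = -0.4 + 4.5·9 = 40.1; e = 39.6 − 40.1 = -0.5
x=11: ŷ = -0.4 + 4.5·11 = 49.1; e = 50.1 − 49.1 = 1
Largest |e| is 2 at x = 7, residual -2.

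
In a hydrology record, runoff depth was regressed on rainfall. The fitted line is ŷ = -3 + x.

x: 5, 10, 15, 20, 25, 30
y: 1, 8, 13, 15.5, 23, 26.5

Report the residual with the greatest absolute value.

x=5: ŷ = -3 + 5 = 2; r = 1 − 2 = -1
x=10: ŷ = -3 + 10 = 7; r = 8 − 7 = 1
x=15: ŷ = -3 + 15 = 12; r = 13 − 12 = 1
x=20: ŷ = -3 + 20 = 17; r = 15.5 − 17 = -1.5
x=25: ŷ = -3 + 25 = 22; r = 23 − 22 = 1
x=30: ŷ = -3 + 30 = 27; r = 26.5 − 27 = -0.5
Largest |r| is 1.5 at x = 20, residual -1.5.

r = -1.5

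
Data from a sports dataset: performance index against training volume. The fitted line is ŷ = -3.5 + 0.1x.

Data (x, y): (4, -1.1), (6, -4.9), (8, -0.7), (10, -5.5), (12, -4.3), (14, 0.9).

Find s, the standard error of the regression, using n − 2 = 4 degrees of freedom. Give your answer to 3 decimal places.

x=4: ŷ = -3.5 + 0.1·4 = -3.1; r = -1.1 − (-3.1) = 2
x=6: ŷ = -3.5 + 0.1·6 = -2.9; r = -4.9 − (-2.9) = -2
x=8: ŷ = -3.5 + 0.1·8 = -2.7; r = -0.7 − (-2.7) = 2
x=10: ŷ = -3.5 + 0.1·10 = -2.5; r = -5.5 − (-2.5) = -3
x=12: ŷ = -3.5 + 0.1·12 = -2.3; r = -4.3 − (-2.3) = -2
x=14: ŷ = -3.5 + 0.1·14 = -2.1; r = 0.9 − (-2.1) = 3
SSE = 4 + 4 + 4 + 9 + 4 + 9 = 34
s = √(34/4) = √8.5 ≈ 2.915

s = 2.915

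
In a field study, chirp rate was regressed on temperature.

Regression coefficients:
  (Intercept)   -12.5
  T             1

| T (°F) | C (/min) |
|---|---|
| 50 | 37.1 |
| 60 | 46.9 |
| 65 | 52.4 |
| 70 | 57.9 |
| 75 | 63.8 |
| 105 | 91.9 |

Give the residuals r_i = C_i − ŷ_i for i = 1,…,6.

-0.4, -0.6, -0.1, 0.4, 1.3, -0.6

T=50: ŷ = -12.5 + 50 = 37.5; r = 37.1 − 37.5 = -0.4
T=60: ŷ = -12.5 + 60 = 47.5; r = 46.9 − 47.5 = -0.6
T=65: ŷ = -12.5 + 65 = 52.5; r = 52.4 − 52.5 = -0.1
T=70: ŷ = -12.5 + 70 = 57.5; r = 57.9 − 57.5 = 0.4
T=75: ŷ = -12.5 + 75 = 62.5; r = 63.8 − 62.5 = 1.3
T=105: ŷ = -12.5 + 105 = 92.5; r = 91.9 − 92.5 = -0.6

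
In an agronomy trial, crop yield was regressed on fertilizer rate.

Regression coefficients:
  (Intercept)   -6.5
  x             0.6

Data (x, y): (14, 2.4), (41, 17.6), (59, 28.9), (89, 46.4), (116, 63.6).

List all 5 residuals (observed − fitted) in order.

x=14: ŷ = -6.5 + 0.6·14 = 1.9; r = 2.4 − 1.9 = 0.5
x=41: ŷ = -6.5 + 0.6·41 = 18.1; r = 17.6 − 18.1 = -0.5
x=59: ŷ = -6.5 + 0.6·59 = 28.9; r = 28.9 − 28.9 = 0
x=89: ŷ = -6.5 + 0.6·89 = 46.9; r = 46.4 − 46.9 = -0.5
x=116: ŷ = -6.5 + 0.6·116 = 63.1; r = 63.6 − 63.1 = 0.5

0.5, -0.5, 0, -0.5, 0.5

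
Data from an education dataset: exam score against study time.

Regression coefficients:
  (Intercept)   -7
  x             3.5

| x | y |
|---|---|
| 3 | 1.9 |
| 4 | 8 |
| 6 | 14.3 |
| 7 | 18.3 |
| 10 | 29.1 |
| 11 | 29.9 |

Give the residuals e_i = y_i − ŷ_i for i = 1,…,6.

-1.6, 1, 0.3, 0.8, 1.1, -1.6

x=3: ŷ = -7 + 3.5·3 = 3.5; e = 1.9 − 3.5 = -1.6
x=4: ŷ = -7 + 3.5·4 = 7; e = 8 − 7 = 1
x=6: ŷ = -7 + 3.5·6 = 14; e = 14.3 − 14 = 0.3
x=7: ŷ = -7 + 3.5·7 = 17.5; e = 18.3 − 17.5 = 0.8
x=10: ŷ = -7 + 3.5·10 = 28; e = 29.1 − 28 = 1.1
x=11: ŷ = -7 + 3.5·11 = 31.5; e = 29.9 − 31.5 = -1.6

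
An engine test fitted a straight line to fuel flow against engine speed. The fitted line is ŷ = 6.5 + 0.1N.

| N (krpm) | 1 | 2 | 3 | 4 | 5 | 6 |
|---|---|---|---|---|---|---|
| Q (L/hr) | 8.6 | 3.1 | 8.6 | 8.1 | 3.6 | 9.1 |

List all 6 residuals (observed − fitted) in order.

N=1: ŷ = 6.5 + 0.1·1 = 6.6; e = 8.6 − 6.6 = 2
N=2: ŷ = 6.5 + 0.1·2 = 6.7; e = 3.1 − 6.7 = -3.6
N=3: ŷ = 6.5 + 0.1·3 = 6.8; e = 8.6 − 6.8 = 1.8
N=4: ŷ = 6.5 + 0.1·4 = 6.9; e = 8.1 − 6.9 = 1.2
N=5: ŷ = 6.5 + 0.1·5 = 7; e = 3.6 − 7 = -3.4
N=6: ŷ = 6.5 + 0.1·6 = 7.1; e = 9.1 − 7.1 = 2

2, -3.6, 1.8, 1.2, -3.4, 2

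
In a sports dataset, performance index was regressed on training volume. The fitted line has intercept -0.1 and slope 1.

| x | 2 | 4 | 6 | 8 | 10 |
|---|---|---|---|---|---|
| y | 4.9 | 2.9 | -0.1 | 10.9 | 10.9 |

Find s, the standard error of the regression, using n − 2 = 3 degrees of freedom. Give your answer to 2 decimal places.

x=2: ŷ = -0.1 + 2 = 1.9; e = 4.9 − 1.9 = 3
x=4: ŷ = -0.1 + 4 = 3.9; e = 2.9 − 3.9 = -1
x=6: ŷ = -0.1 + 6 = 5.9; e = -0.1 − 5.9 = -6
x=8: ŷ = -0.1 + 8 = 7.9; e = 10.9 − 7.9 = 3
x=10: ŷ = -0.1 + 10 = 9.9; e = 10.9 − 9.9 = 1
SSE = 9 + 1 + 36 + 9 + 1 = 56
s = √(56/3) = √18.6667 ≈ 4.32

s = 4.32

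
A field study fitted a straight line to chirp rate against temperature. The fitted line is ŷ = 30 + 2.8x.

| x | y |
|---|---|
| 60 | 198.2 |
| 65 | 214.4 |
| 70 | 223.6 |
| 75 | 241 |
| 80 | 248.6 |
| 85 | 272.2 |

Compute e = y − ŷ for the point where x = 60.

e = 0.2

ŷ = 30 + 2.8·60 = 198
e = 198.2 − 198 = 0.2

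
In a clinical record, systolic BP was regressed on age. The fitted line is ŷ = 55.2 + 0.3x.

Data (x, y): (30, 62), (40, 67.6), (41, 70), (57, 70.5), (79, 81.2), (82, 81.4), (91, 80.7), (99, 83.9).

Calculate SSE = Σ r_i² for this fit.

x=30: ŷ = 55.2 + 0.3·30 = 64.2; r = 62 − 64.2 = -2.2
x=40: ŷ = 55.2 + 0.3·40 = 67.2; r = 67.6 − 67.2 = 0.4
x=41: ŷ = 55.2 + 0.3·41 = 67.5; r = 70 − 67.5 = 2.5
x=57: ŷ = 55.2 + 0.3·57 = 72.3; r = 70.5 − 72.3 = -1.8
x=79: ŷ = 55.2 + 0.3·79 = 78.9; r = 81.2 − 78.9 = 2.3
x=82: ŷ = 55.2 + 0.3·82 = 79.8; r = 81.4 − 79.8 = 1.6
x=91: ŷ = 55.2 + 0.3·91 = 82.5; r = 80.7 − 82.5 = -1.8
x=99: ŷ = 55.2 + 0.3·99 = 84.9; r = 83.9 − 84.9 = -1
SSE = 4.84 + 0.16 + 6.25 + 3.24 + 5.29 + 2.56 + 3.24 + 1 = 26.58

SSE = 26.58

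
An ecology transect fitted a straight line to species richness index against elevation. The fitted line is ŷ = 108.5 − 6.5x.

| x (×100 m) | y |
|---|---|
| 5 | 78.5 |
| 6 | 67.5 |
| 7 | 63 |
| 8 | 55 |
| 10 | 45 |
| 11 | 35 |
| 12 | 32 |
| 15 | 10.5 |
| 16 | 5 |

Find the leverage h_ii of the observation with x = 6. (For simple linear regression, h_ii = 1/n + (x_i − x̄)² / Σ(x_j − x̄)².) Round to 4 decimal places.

x̄ = (5 + 6 + 7 + 8 + 10 + 11 + 12 + 15 + 16)/9 = 10
Σ(x − x̄)² = 25 + 16 + 9 + 4 + 0 + 1 + 4 + 25 + 36 = 120
h = 1/9 + (-4)²/120 = 0.111111 + 0.133333 = 0.2444

h = 0.2444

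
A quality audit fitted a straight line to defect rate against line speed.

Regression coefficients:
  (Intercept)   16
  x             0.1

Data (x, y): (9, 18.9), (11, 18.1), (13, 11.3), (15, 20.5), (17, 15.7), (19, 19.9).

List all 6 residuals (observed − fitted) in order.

2, 1, -6, 3, -2, 2

x=9: ŷ = 16 + 0.1·9 = 16.9; e = 18.9 − 16.9 = 2
x=11: ŷ = 16 + 0.1·11 = 17.1; e = 18.1 − 17.1 = 1
x=13: ŷ = 16 + 0.1·13 = 17.3; e = 11.3 − 17.3 = -6
x=15: ŷ = 16 + 0.1·15 = 17.5; e = 20.5 − 17.5 = 3
x=17: ŷ = 16 + 0.1·17 = 17.7; e = 15.7 − 17.7 = -2
x=19: ŷ = 16 + 0.1·19 = 17.9; e = 19.9 − 17.9 = 2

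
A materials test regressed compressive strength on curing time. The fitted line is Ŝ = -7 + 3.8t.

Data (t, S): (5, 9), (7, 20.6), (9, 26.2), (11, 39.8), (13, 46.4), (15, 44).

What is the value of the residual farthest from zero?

r = -6

t=5: Ŝ = -7 + 3.8·5 = 12; r = 9 − 12 = -3
t=7: Ŝ = -7 + 3.8·7 = 19.6; r = 20.6 − 19.6 = 1
t=9: Ŝ = -7 + 3.8·9 = 27.2; r = 26.2 − 27.2 = -1
t=11: Ŝ = -7 + 3.8·11 = 34.8; r = 39.8 − 34.8 = 5
t=13: Ŝ = -7 + 3.8·13 = 42.4; r = 46.4 − 42.4 = 4
t=15: Ŝ = -7 + 3.8·15 = 50; r = 44 − 50 = -6
Largest |r| is 6 at t = 15, residual -6.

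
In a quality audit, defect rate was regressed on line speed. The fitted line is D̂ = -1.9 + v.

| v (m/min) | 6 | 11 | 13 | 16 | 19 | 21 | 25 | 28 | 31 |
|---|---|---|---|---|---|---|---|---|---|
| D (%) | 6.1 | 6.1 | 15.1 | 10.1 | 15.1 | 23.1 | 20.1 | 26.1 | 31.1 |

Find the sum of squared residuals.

SSE = 78

v=6: D̂ = -1.9 + 6 = 4.1; e = 6.1 − 4.1 = 2
v=11: D̂ = -1.9 + 11 = 9.1; e = 6.1 − 9.1 = -3
v=13: D̂ = -1.9 + 13 = 11.1; e = 15.1 − 11.1 = 4
v=16: D̂ = -1.9 + 16 = 14.1; e = 10.1 − 14.1 = -4
v=19: D̂ = -1.9 + 19 = 17.1; e = 15.1 − 17.1 = -2
v=21: D̂ = -1.9 + 21 = 19.1; e = 23.1 − 19.1 = 4
v=25: D̂ = -1.9 + 25 = 23.1; e = 20.1 − 23.1 = -3
v=28: D̂ = -1.9 + 28 = 26.1; e = 26.1 − 26.1 = 0
v=31: D̂ = -1.9 + 31 = 29.1; e = 31.1 − 29.1 = 2
SSE = 4 + 9 + 16 + 16 + 4 + 16 + 9 + 0 + 4 = 78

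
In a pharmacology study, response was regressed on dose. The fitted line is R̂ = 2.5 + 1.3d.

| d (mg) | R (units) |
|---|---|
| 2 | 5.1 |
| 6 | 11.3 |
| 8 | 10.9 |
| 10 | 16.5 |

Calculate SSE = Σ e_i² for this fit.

SSE = 6

d=2: R̂ = 2.5 + 1.3·2 = 5.1; e = 5.1 − 5.1 = 0
d=6: R̂ = 2.5 + 1.3·6 = 10.3; e = 11.3 − 10.3 = 1
d=8: R̂ = 2.5 + 1.3·8 = 12.9; e = 10.9 − 12.9 = -2
d=10: R̂ = 2.5 + 1.3·10 = 15.5; e = 16.5 − 15.5 = 1
SSE = 0 + 1 + 4 + 1 = 6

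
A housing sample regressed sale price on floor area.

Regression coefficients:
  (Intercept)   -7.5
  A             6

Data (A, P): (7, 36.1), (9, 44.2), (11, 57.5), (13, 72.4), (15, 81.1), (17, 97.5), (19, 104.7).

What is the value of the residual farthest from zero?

r = 3

A=7: P̂ = -7.5 + 6·7 = 34.5; r = 36.1 − 34.5 = 1.6
A=9: P̂ = -7.5 + 6·9 = 46.5; r = 44.2 − 46.5 = -2.3
A=11: P̂ = -7.5 + 6·11 = 58.5; r = 57.5 − 58.5 = -1
A=13: P̂ = -7.5 + 6·13 = 70.5; r = 72.4 − 70.5 = 1.9
A=15: P̂ = -7.5 + 6·15 = 82.5; r = 81.1 − 82.5 = -1.4
A=17: P̂ = -7.5 + 6·17 = 94.5; r = 97.5 − 94.5 = 3
A=19: P̂ = -7.5 + 6·19 = 106.5; r = 104.7 − 106.5 = -1.8
Largest |r| is 3 at A = 17, residual 3.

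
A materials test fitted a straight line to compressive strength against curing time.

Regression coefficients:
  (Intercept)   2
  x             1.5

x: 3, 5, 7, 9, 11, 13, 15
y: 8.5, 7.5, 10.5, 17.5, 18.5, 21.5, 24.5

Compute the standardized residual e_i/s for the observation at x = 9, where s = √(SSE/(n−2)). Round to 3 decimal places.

1.118

x=3: ŷ = 2 + 1.5·3 = 6.5; e = 8.5 − 6.5 = 2
x=5: ŷ = 2 + 1.5·5 = 9.5; e = 7.5 − 9.5 = -2
x=7: ŷ = 2 + 1.5·7 = 12.5; e = 10.5 − 12.5 = -2
x=9: ŷ = 2 + 1.5·9 = 15.5; e = 17.5 − 15.5 = 2
x=11: ŷ = 2 + 1.5·11 = 18.5; e = 18.5 − 18.5 = 0
x=13: ŷ = 2 + 1.5·13 = 21.5; e = 21.5 − 21.5 = 0
x=15: ŷ = 2 + 1.5·15 = 24.5; e = 24.5 − 24.5 = 0
SSE = 4 + 4 + 4 + 4 + 0 + 0 + 0 = 16
s = √(16/5) = 1.78885
e/s = 2 / 1.78885 = 1.118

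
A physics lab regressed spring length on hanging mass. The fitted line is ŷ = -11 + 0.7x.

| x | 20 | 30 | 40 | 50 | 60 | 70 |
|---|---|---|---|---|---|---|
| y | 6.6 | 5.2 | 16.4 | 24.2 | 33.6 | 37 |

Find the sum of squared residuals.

SSE = 44.16

x=20: ŷ = -11 + 0.7·20 = 3; r = 6.6 − 3 = 3.6
x=30: ŷ = -11 + 0.7·30 = 10; r = 5.2 − 10 = -4.8
x=40: ŷ = -11 + 0.7·40 = 17; r = 16.4 − 17 = -0.6
x=50: ŷ = -11 + 0.7·50 = 24; r = 24.2 − 24 = 0.2
x=60: ŷ = -11 + 0.7·60 = 31; r = 33.6 − 31 = 2.6
x=70: ŷ = -11 + 0.7·70 = 38; r = 37 − 38 = -1
SSE = 12.96 + 23.04 + 0.36 + 0.04 + 6.76 + 1 = 44.16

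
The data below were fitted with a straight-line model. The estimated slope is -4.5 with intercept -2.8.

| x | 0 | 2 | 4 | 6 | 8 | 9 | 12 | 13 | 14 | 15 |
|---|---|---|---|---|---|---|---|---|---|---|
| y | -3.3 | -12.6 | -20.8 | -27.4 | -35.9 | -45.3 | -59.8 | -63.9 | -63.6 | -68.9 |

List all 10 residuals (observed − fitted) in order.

x=0: ŷ = -2.8 − 4.5·0 = -2.8; r = -3.3 − (-2.8) = -0.5
x=2: ŷ = -2.8 − 4.5·2 = -11.8; r = -12.6 − (-11.8) = -0.8
x=4: ŷ = -2.8 − 4.5·4 = -20.8; r = -20.8 − (-20.8) = 0
x=6: ŷ = -2.8 − 4.5·6 = -29.8; r = -27.4 − (-29.8) = 2.4
x=8: ŷ = -2.8 − 4.5·8 = -38.8; r = -35.9 − (-38.8) = 2.9
x=9: ŷ = -2.8 − 4.5·9 = -43.3; r = -45.3 − (-43.3) = -2
x=12: ŷ = -2.8 − 4.5·12 = -56.8; r = -59.8 − (-56.8) = -3
x=13: ŷ = -2.8 − 4.5·13 = -61.3; r = -63.9 − (-61.3) = -2.6
x=14: ŷ = -2.8 − 4.5·14 = -65.8; r = -63.6 − (-65.8) = 2.2
x=15: ŷ = -2.8 − 4.5·15 = -70.3; r = -68.9 − (-70.3) = 1.4

-0.5, -0.8, 0, 2.4, 2.9, -2, -3, -2.6, 2.2, 1.4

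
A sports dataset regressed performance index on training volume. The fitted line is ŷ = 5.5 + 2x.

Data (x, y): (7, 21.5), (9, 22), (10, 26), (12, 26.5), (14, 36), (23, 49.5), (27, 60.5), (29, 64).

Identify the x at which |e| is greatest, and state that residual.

x=7: ŷ = 5.5 + 2·7 = 19.5; e = 21.5 − 19.5 = 2
x=9: ŷ = 5.5 + 2·9 = 23.5; e = 22 − 23.5 = -1.5
x=10: ŷ = 5.5 + 2·10 = 25.5; e = 26 − 25.5 = 0.5
x=12: ŷ = 5.5 + 2·12 = 29.5; e = 26.5 − 29.5 = -3
x=14: ŷ = 5.5 + 2·14 = 33.5; e = 36 − 33.5 = 2.5
x=23: ŷ = 5.5 + 2·23 = 51.5; e = 49.5 − 51.5 = -2
x=27: ŷ = 5.5 + 2·27 = 59.5; e = 60.5 − 59.5 = 1
x=29: ŷ = 5.5 + 2·29 = 63.5; e = 64 − 63.5 = 0.5
Largest |e| is 3 at x = 12, residual -3.

x = 12, e = -3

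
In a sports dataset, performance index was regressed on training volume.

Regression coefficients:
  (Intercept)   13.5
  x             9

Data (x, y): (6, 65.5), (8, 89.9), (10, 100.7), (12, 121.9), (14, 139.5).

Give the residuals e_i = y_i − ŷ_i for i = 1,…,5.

x=6: ŷ = 13.5 + 9·6 = 67.5; e = 65.5 − 67.5 = -2
x=8: ŷ = 13.5 + 9·8 = 85.5; e = 89.9 − 85.5 = 4.4
x=10: ŷ = 13.5 + 9·10 = 103.5; e = 100.7 − 103.5 = -2.8
x=12: ŷ = 13.5 + 9·12 = 121.5; e = 121.9 − 121.5 = 0.4
x=14: ŷ = 13.5 + 9·14 = 139.5; e = 139.5 − 139.5 = 0

-2, 4.4, -2.8, 0.4, 0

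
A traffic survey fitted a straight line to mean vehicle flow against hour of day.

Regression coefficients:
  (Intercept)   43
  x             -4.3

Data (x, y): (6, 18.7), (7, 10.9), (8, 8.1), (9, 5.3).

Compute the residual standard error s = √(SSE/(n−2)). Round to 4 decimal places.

s = 1.9365

x=6: ŷ = 43 − 4.3·6 = 17.2; r = 18.7 − 17.2 = 1.5
x=7: ŷ = 43 − 4.3·7 = 12.9; r = 10.9 − 12.9 = -2
x=8: ŷ = 43 − 4.3·8 = 8.6; r = 8.1 − 8.6 = -0.5
x=9: ŷ = 43 − 4.3·9 = 4.3; r = 5.3 − 4.3 = 1
SSE = 2.25 + 4 + 0.25 + 1 = 7.5
s = √(7.5/2) = √3.75 ≈ 1.9365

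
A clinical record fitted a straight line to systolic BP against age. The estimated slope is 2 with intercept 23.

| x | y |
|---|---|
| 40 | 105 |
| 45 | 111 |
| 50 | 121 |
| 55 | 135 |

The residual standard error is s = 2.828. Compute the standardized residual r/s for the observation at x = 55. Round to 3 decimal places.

0.707

ŷ = 23 + 2·55 = 133
r = 135 − 133 = 2
r/s = 2 / 2.828 = 0.707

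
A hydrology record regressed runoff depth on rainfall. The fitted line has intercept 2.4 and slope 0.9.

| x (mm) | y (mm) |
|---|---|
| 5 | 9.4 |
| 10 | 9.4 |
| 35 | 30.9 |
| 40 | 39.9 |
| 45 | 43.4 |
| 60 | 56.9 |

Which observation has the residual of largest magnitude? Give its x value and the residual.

x = 35, r = -3

x=5: ŷ = 2.4 + 0.9·5 = 6.9; r = 9.4 − 6.9 = 2.5
x=10: ŷ = 2.4 + 0.9·10 = 11.4; r = 9.4 − 11.4 = -2
x=35: ŷ = 2.4 + 0.9·35 = 33.9; r = 30.9 − 33.9 = -3
x=40: ŷ = 2.4 + 0.9·40 = 38.4; r = 39.9 − 38.4 = 1.5
x=45: ŷ = 2.4 + 0.9·45 = 42.9; r = 43.4 − 42.9 = 0.5
x=60: ŷ = 2.4 + 0.9·60 = 56.4; r = 56.9 − 56.4 = 0.5
Largest |r| is 3 at x = 35, residual -3.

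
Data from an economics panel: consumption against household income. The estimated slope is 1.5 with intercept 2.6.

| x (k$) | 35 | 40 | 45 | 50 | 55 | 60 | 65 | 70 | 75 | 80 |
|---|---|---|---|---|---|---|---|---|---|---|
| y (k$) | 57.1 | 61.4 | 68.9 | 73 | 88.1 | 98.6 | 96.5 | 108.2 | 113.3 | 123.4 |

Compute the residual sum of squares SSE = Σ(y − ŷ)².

SSE = 90.24

x=35: ŷ = 2.6 + 1.5·35 = 55.1; e = 57.1 − 55.1 = 2
x=40: ŷ = 2.6 + 1.5·40 = 62.6; e = 61.4 − 62.6 = -1.2
x=45: ŷ = 2.6 + 1.5·45 = 70.1; e = 68.9 − 70.1 = -1.2
x=50: ŷ = 2.6 + 1.5·50 = 77.6; e = 73 − 77.6 = -4.6
x=55: ŷ = 2.6 + 1.5·55 = 85.1; e = 88.1 − 85.1 = 3
x=60: ŷ = 2.6 + 1.5·60 = 92.6; e = 98.6 − 92.6 = 6
x=65: ŷ = 2.6 + 1.5·65 = 100.1; e = 96.5 − 100.1 = -3.6
x=70: ŷ = 2.6 + 1.5·70 = 107.6; e = 108.2 − 107.6 = 0.6
x=75: ŷ = 2.6 + 1.5·75 = 115.1; e = 113.3 − 115.1 = -1.8
x=80: ŷ = 2.6 + 1.5·80 = 122.6; e = 123.4 − 122.6 = 0.8
SSE = 4 + 1.44 + 1.44 + 21.16 + 9 + 36 + 12.96 + 0.36 + 3.24 + 0.64 = 90.24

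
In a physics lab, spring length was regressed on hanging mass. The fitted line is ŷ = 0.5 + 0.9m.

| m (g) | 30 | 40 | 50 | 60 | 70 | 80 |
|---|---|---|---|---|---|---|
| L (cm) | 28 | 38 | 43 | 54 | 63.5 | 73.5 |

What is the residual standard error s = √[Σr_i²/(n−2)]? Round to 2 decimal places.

s = 1.58

m=30: ŷ = 0.5 + 0.9·30 = 27.5; r = 28 − 27.5 = 0.5
m=40: ŷ = 0.5 + 0.9·40 = 36.5; r = 38 − 36.5 = 1.5
m=50: ŷ = 0.5 + 0.9·50 = 45.5; r = 43 − 45.5 = -2.5
m=60: ŷ = 0.5 + 0.9·60 = 54.5; r = 54 − 54.5 = -0.5
m=70: ŷ = 0.5 + 0.9·70 = 63.5; r = 63.5 − 63.5 = 0
m=80: ŷ = 0.5 + 0.9·80 = 72.5; r = 73.5 − 72.5 = 1
SSE = 0.25 + 2.25 + 6.25 + 0.25 + 0 + 1 = 10
s = √(10/4) = √2.5 ≈ 1.58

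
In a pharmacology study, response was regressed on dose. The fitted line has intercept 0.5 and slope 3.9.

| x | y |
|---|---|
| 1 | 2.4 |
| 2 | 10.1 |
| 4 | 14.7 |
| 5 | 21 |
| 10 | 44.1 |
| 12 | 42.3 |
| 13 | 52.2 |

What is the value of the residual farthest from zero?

e = -5

x=1: ŷ = 0.5 + 3.9·1 = 4.4; e = 2.4 − 4.4 = -2
x=2: ŷ = 0.5 + 3.9·2 = 8.3; e = 10.1 − 8.3 = 1.8
x=4: ŷ = 0.5 + 3.9·4 = 16.1; e = 14.7 − 16.1 = -1.4
x=5: ŷ = 0.5 + 3.9·5 = 20; e = 21 − 20 = 1
x=10: ŷ = 0.5 + 3.9·10 = 39.5; e = 44.1 − 39.5 = 4.6
x=12: ŷ = 0.5 + 3.9·12 = 47.3; e = 42.3 − 47.3 = -5
x=13: ŷ = 0.5 + 3.9·13 = 51.2; e = 52.2 − 51.2 = 1
Largest |e| is 5 at x = 12, residual -5.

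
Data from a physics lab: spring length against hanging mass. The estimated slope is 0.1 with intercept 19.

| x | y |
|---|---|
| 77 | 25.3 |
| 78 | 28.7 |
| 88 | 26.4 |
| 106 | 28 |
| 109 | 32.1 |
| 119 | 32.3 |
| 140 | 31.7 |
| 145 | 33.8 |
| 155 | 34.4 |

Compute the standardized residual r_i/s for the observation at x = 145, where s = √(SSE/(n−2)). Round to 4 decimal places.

0.1836

x=77: ŷ = 19 + 0.1·77 = 26.7; r = 25.3 − 26.7 = -1.4
x=78: ŷ = 19 + 0.1·78 = 26.8; r = 28.7 − 26.8 = 1.9
x=88: ŷ = 19 + 0.1·88 = 27.8; r = 26.4 − 27.8 = -1.4
x=106: ŷ = 19 + 0.1·106 = 29.6; r = 28 − 29.6 = -1.6
x=109: ŷ = 19 + 0.1·109 = 29.9; r = 32.1 − 29.9 = 2.2
x=119: ŷ = 19 + 0.1·119 = 30.9; r = 32.3 − 30.9 = 1.4
x=140: ŷ = 19 + 0.1·140 = 33; r = 31.7 − 33 = -1.3
x=145: ŷ = 19 + 0.1·145 = 33.5; r = 33.8 − 33.5 = 0.3
x=155: ŷ = 19 + 0.1·155 = 34.5; r = 34.4 − 34.5 = -0.1
SSE = 1.96 + 3.61 + 1.96 + 2.56 + 4.84 + 1.96 + 1.69 + 0.09 + 0.01 = 18.68
s = √(18.68/7) = 1.63358
r/s = 0.3 / 1.63358 = 0.1836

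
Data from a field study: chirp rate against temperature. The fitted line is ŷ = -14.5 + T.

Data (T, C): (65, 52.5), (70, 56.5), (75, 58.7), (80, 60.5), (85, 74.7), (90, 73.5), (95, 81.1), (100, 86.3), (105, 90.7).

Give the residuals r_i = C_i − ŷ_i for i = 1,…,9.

T=65: ŷ = -14.5 + 65 = 50.5; r = 52.5 − 50.5 = 2
T=70: ŷ = -14.5 + 70 = 55.5; r = 56.5 − 55.5 = 1
T=75: ŷ = -14.5 + 75 = 60.5; r = 58.7 − 60.5 = -1.8
T=80: ŷ = -14.5 + 80 = 65.5; r = 60.5 − 65.5 = -5
T=85: ŷ = -14.5 + 85 = 70.5; r = 74.7 − 70.5 = 4.2
T=90: ŷ = -14.5 + 90 = 75.5; r = 73.5 − 75.5 = -2
T=95: ŷ = -14.5 + 95 = 80.5; r = 81.1 − 80.5 = 0.6
T=100: ŷ = -14.5 + 100 = 85.5; r = 86.3 − 85.5 = 0.8
T=105: ŷ = -14.5 + 105 = 90.5; r = 90.7 − 90.5 = 0.2

2, 1, -1.8, -5, 4.2, -2, 0.6, 0.8, 0.2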